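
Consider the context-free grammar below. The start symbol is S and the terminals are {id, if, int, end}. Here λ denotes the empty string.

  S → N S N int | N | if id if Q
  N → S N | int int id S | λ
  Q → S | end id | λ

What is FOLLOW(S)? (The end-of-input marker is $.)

FIRST(S) = {λ, if, int}  (via N S N int, N)
FIRST(N) = {λ, if, int}  (via S N)
FIRST(Q) = {λ, end, if, int}  (via S)
FOLLOW(S) includes $ since S is the start symbol.
FOLLOW(S): in S→N S N int, S is followed by N int with FIRST {if, int}; in N→S N, S is followed by N with FIRST {λ, if, int}; in N→S N, the suffix after S is nullable, so FOLLOW(S) ⊇ FOLLOW(N) = {$, if, int}; in N→int int id S, the suffix after S is empty, so FOLLOW(S) ⊇ FOLLOW(N) = {$, if, int}; in Q→S, the suffix after S is empty, so FOLLOW(S) ⊇ FOLLOW(Q) = {$, if, int}. Thus FOLLOW(S) = {$, if, int}.
FOLLOW(N): in S→N S N int (occurrence 1), N is followed by S N int with FIRST {if, int}; in S→N S N int (occurrence 2), N is followed by int with FIRST {int}; in S→N, the suffix after N is empty, so FOLLOW(N) ⊇ FOLLOW(S) = {$, if, int}; in N→S N, the suffix after N is empty (adds nothing new). Thus FOLLOW(N) = {$, if, int}.
FOLLOW(Q): in S→if id if Q, the suffix after Q is empty, so FOLLOW(Q) ⊇ FOLLOW(S) = {$, if, int}. Thus FOLLOW(Q) = {$, if, int}.

{$, if, int}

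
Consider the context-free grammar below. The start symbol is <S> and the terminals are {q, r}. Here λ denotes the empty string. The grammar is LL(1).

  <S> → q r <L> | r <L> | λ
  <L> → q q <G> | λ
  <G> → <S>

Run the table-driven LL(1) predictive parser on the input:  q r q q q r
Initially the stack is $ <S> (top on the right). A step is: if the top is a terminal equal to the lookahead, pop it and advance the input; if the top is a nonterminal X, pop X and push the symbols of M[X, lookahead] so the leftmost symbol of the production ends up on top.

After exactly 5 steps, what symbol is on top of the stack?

q

step 1: stack=$ <S>  input=q r q q q r $  — expand <S> → q r <L>
step 2: stack=$ <L> r q  input=q r q q q r $  — match q
step 3: stack=$ <L> r  input=r q q q r $  — match r
step 4: stack=$ <L>  input=q q q r $  — expand <L> → q q <G>
step 5: stack=$ <G> q q  input=q q q r $  — match q
Stack after step 5: $ <G> q (top = q).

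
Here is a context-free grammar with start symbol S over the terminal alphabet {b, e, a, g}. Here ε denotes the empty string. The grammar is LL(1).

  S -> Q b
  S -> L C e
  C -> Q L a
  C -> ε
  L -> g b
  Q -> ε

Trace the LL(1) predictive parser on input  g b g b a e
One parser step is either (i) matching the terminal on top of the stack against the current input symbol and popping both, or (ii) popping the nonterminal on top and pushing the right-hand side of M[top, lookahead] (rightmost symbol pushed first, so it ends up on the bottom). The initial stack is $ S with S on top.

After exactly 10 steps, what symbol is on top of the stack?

e

step 1: stack=$ S  input=g b g b a e $  — expand S -> L C e
step 2: stack=$ e C L  input=g b g b a e $  — expand L -> g b
step 3: stack=$ e C b g  input=g b g b a e $  — match g
step 4: stack=$ e C b  input=b g b a e $  — match b
step 5: stack=$ e C  input=g b a e $  — expand C -> Q L a
step 6: stack=$ e a L Q  input=g b a e $  — expand Q -> ε
step 7: stack=$ e a L  input=g b a e $  — expand L -> g b
step 8: stack=$ e a b g  input=g b a e $  — match g
step 9: stack=$ e a b  input=b a e $  — match b
step 10: stack=$ e a  input=a e $  — match a
Stack after step 10: $ e (top = e).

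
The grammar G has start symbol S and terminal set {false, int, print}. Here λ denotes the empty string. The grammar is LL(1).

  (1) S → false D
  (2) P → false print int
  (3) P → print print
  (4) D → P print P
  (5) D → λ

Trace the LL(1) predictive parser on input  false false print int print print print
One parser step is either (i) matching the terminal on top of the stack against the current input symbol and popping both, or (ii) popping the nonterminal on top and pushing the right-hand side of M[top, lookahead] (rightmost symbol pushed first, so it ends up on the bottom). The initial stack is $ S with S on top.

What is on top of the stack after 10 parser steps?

print

step 1: stack=$ S  input=false false print int print print print $  — expand S → false D
step 2: stack=$ D false  input=false false print int print print print $  — match false
step 3: stack=$ D  input=false print int print print print $  — expand D → P print P
step 4: stack=$ P print P  input=false print int print print print $  — expand P → false print int
step 5: stack=$ P print int print false  input=false print int print print print $  — match false
step 6: stack=$ P print int print  input=print int print print print $  — match print
step 7: stack=$ P print int  input=int print print print $  — match int
step 8: stack=$ P print  input=print print print $  — match print
step 9: stack=$ P  input=print print $  — expand P → print print
step 10: stack=$ print print  input=print print $  — match print
Stack after step 10: $ print (top = print).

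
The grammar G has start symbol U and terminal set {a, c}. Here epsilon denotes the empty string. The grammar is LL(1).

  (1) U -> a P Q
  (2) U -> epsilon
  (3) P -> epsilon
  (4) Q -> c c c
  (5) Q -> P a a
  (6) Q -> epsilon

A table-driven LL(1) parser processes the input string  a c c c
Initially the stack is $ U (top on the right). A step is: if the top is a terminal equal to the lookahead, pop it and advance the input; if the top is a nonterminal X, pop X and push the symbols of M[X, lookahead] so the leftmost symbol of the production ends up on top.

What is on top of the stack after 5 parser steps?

c

     Stack    Input      Action
  1  $ U      a c c c $  expand U -> a P Q
  2  $ Q P a  a c c c $  match a
  3  $ Q P    c c c $    expand P -> epsilon
  4  $ Q      c c c $    expand Q -> c c c
  5  $ c c c  c c c $    match c
Stack after step 5: $ c c (top = c).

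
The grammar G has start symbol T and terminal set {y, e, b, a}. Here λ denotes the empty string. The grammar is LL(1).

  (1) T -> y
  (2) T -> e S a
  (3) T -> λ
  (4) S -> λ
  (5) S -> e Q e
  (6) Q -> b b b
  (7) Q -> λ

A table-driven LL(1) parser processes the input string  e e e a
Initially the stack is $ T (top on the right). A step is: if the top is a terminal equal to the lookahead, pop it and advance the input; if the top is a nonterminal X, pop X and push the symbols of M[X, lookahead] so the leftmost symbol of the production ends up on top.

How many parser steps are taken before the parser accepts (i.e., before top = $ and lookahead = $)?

step 1: stack=$ T  input=e e e a $  — expand T -> e S a
step 2: stack=$ a S e  input=e e e a $  — match e
step 3: stack=$ a S  input=e e a $  — expand S -> e Q e
step 4: stack=$ a e Q e  input=e e a $  — match e
step 5: stack=$ a e Q  input=e a $  — expand Q -> λ
step 6: stack=$ a e  input=e a $  — match e
step 7: stack=$ a  input=a $  — match a
Accept reached after 7 steps.

7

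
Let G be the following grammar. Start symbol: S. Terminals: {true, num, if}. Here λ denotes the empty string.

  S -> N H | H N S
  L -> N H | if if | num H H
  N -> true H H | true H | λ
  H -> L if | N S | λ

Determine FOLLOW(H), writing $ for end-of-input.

{$, if, num, true}

FIRST(N): from N->true H H we get {true}; from N->true H we get {true}; from N->λ we get {λ}. So FIRST(N) = {λ, true}.
FIRST(S): from S->N H we get {λ, if, num, true}; from S->H N S we get {λ, if, num, true}. So FIRST(S) = {λ, if, num, true}.
FIRST(L): from L->N H we get {λ, if, num, true}; from L->if if we get {if}; from L->num H H we get {num}. So FIRST(L) = {λ, if, num, true}.
FIRST(H): from H->L if we get {if, num, true}; from H->N S we get {λ, if, num, true}; from H->λ we get {λ}. So FIRST(H) = {λ, if, num, true}.
FOLLOW(S) includes $ since S is the start symbol.
FOLLOW(L): in H->L if, L is followed by if with FIRST {if}. Thus FOLLOW(L) = {if}.
FOLLOW(S): in S->H N S, the suffix after S is empty (adds nothing new); in H->N S, the suffix after S is empty, so FOLLOW(S) ⊇ FOLLOW(H) = {$, if, num, true}. Thus FOLLOW(S) = {$, if, num, true}.
FOLLOW(N): in S->N H, N is followed by H with FIRST {λ, if, num, true}; in S->N H, the suffix after N is nullable, so FOLLOW(N) ⊇ FOLLOW(S) = {$, if, num, true}; in S->H N S, N is followed by S with FIRST {λ, if, num, true}; in S->H N S, the suffix after N is nullable, so FOLLOW(N) ⊇ FOLLOW(S) = {$, if, num, true}; in L->N H, N is followed by H with FIRST {λ, if, num, true}; in L->N H, the suffix after N is nullable, so FOLLOW(N) ⊇ FOLLOW(L) = {if}; in H->N S, N is followed by S with FIRST {λ, if, num, true}; in H->N S, the suffix after N is nullable, so FOLLOW(N) ⊇ FOLLOW(H) = {$, if, num, true}. Thus FOLLOW(N) = {$, if, num, true}.
FOLLOW(H): in S->N H, the suffix after H is empty, so FOLLOW(H) ⊇ FOLLOW(S) = {$, if, num, true}; in S->H N S, H is followed by N S with FIRST {λ, if, num, true}; in S->H N S, the suffix after H is nullable, so FOLLOW(H) ⊇ FOLLOW(S) = {$, if, num, true}; in L->N H, the suffix after H is empty, so FOLLOW(H) ⊇ FOLLOW(L) = {if}; in L->num H H (occurrence 1), H is followed by H with FIRST {λ, if, num, true}; in L->num H H (occurrence 1), the suffix after H is nullable, so FOLLOW(H) ⊇ FOLLOW(L) = {if}; in L->num H H (occurrence 2), the suffix after H is empty, so FOLLOW(H) ⊇ FOLLOW(L) = {if}; in N->true H H (occurrence 1), H is followed by H with FIRST {λ, if, num, true}; in N->true H H (occurrence 1), the suffix after H is nullable, so FOLLOW(H) ⊇ FOLLOW(N) = {$, if, num, true}; in N->true H H (occurrence 2), the suffix after H is empty, so FOLLOW(H) ⊇ FOLLOW(N) = {$, if, num, true}; in N->true H, the suffix after H is empty, so FOLLOW(H) ⊇ FOLLOW(N) = {$, if, num, true}. Thus FOLLOW(H) = {$, if, num, true}.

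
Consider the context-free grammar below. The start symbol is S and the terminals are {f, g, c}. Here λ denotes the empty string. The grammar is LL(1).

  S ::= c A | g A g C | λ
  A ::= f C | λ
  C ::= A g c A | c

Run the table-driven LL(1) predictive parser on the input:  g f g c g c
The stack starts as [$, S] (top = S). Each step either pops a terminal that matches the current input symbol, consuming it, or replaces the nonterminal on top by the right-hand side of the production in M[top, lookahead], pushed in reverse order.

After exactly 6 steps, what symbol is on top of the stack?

g

step 1: stack=$ S  input=g f g c g c $  — expand S ::= g A g C
step 2: stack=$ C g A g  input=g f g c g c $  — match g
step 3: stack=$ C g A  input=f g c g c $  — expand A ::= f C
step 4: stack=$ C g C f  input=f g c g c $  — match f
step 5: stack=$ C g C  input=g c g c $  — expand C ::= A g c A
step 6: stack=$ C g A c g A  input=g c g c $  — expand A ::= λ
Stack after step 6: $ C g A c g (top = g).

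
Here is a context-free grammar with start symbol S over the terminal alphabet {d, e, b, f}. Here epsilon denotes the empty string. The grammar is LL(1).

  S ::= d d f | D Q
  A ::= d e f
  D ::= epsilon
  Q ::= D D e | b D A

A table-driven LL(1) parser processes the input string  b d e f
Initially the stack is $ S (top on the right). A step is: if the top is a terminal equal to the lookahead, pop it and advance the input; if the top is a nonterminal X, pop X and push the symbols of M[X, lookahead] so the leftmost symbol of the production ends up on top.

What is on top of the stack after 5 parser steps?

     Stack    Input      Action
  1  $ S      b d e f $  expand S ::= D Q
  2  $ Q D    b d e f $  expand D ::= epsilon
  3  $ Q      b d e f $  expand Q ::= b D A
  4  $ A D b  b d e f $  match b
  5  $ A D    d e f $    expand D ::= epsilon
Stack after step 5: $ A (top = A).

A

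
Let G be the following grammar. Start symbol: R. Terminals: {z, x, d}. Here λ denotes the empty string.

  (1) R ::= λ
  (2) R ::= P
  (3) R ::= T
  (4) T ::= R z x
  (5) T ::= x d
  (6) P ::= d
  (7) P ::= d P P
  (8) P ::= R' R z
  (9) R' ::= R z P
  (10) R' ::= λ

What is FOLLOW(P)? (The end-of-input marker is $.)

FIRST(R) = {λ, d, x, z}  (via P, T)
FIRST(T) = {d, x, z}  (via R z x)
FIRST(R') = {λ, d, x, z}  (via R z P)
FIRST(P) = {d, x, z}  (via R' R z)
FOLLOW(R) includes $ since R is the start symbol.
FOLLOW(R): in T::=R z x, R is followed by z x with FIRST {z}; in P::=R' R z, R is followed by z with FIRST {z}; in R'::=R z P, R is followed by z P with FIRST {z}. Thus FOLLOW(R) = {$, z}.
FOLLOW(T): in R::=T, the suffix after T is empty, so FOLLOW(T) ⊇ FOLLOW(R) = {$, z}. Thus FOLLOW(T) = {$, z}.
FOLLOW(R'): in P::=R' R z, R' is followed by R z with FIRST {d, x, z}. Thus FOLLOW(R') = {d, x, z}.
FOLLOW(P): in R::=P, the suffix after P is empty, so FOLLOW(P) ⊇ FOLLOW(R) = {$, z}; in P::=d P P (occurrence 1), P is followed by P with FIRST {d, x, z}; in P::=d P P (occurrence 2), the suffix after P is empty (adds nothing new); in R'::=R z P, the suffix after P is empty, so FOLLOW(P) ⊇ FOLLOW(R') = {d, x, z}. Thus FOLLOW(P) = {$, d, x, z}.

{$, d, x, z}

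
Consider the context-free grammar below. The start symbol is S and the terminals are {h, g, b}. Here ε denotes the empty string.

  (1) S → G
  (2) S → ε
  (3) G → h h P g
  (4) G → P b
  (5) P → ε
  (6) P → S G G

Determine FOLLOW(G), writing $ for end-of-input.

FIRST(S): from S→G we get {b, h}; from S→ε we get {ε}. So FIRST(S) = {ε, b, h}.
FIRST(G): from G→h h P g we get {h}; from G→P b we get {b, h}. So FIRST(G) = {b, h}.
FIRST(P): from P→ε we get {ε}; from P→S G G we get {b, h}. So FIRST(P) = {ε, b, h}.
FOLLOW(S) includes $ since S is the start symbol.
FOLLOW(S): in P→S G G, S is followed by G G with FIRST {b, h}. Thus FOLLOW(S) = {$, b, h}.
FOLLOW(P): in G→h h P g, P is followed by g with FIRST {g}; in G→P b, P is followed by b with FIRST {b}. Thus FOLLOW(P) = {b, g}.
FOLLOW(G): in S→G, the suffix after G is empty, so FOLLOW(G) ⊇ FOLLOW(S) = {$, b, h}; in P→S G G (occurrence 1), G is followed by G with FIRST {b, h}; in P→S G G (occurrence 2), the suffix after G is empty, so FOLLOW(G) ⊇ FOLLOW(P) = {b, g}. Thus FOLLOW(G) = {$, b, g, h}.

{$, b, g, h}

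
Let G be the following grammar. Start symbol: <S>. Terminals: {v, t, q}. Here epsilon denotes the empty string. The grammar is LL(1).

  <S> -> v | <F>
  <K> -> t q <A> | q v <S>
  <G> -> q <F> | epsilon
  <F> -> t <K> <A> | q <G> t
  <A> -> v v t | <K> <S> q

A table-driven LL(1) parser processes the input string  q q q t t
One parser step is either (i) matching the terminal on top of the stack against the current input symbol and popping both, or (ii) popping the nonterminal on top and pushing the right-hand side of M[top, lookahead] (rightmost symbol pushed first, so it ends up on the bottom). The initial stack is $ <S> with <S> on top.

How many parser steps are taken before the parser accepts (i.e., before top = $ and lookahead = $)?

10

step 1: stack=$ <S>  input=q q q t t $  — expand <S> -> <F>
step 2: stack=$ <F>  input=q q q t t $  — expand <F> -> q <G> t
step 3: stack=$ t <G> q  input=q q q t t $  — match q
step 4: stack=$ t <G>  input=q q t t $  — expand <G> -> q <F>
step 5: stack=$ t <F> q  input=q q t t $  — match q
step 6: stack=$ t <F>  input=q t t $  — expand <F> -> q <G> t
step 7: stack=$ t t <G> q  input=q t t $  — match q
step 8: stack=$ t t <G>  input=t t $  — expand <G> -> epsilon
step 9: stack=$ t t  input=t t $  — match t
step 10: stack=$ t  input=t $  — match t
Accept reached after 10 steps.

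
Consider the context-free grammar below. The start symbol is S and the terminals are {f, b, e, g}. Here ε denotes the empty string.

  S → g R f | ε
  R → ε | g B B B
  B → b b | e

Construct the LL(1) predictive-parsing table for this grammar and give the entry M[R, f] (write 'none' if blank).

FIRST(S) = {ε, g}
FIRST(R) = {ε, g}
FIRST(B) = {b, e}
FOLLOW(S) includes $ since S is the start symbol.
FOLLOW(R): in S→g R f, R is followed by f with FIRST {f}. Thus FOLLOW(R) = {f}.
For R → ε: FIRST(ε) = {ε}, so it goes in M[R, t] for t ∈ {}; since ε ∈ FIRST, also for every t ∈ FOLLOW(R) = {f}.
For R → g B B B: FIRST(g B B B) = {g}, so it goes in M[R, t] for t ∈ {g}.

R → ε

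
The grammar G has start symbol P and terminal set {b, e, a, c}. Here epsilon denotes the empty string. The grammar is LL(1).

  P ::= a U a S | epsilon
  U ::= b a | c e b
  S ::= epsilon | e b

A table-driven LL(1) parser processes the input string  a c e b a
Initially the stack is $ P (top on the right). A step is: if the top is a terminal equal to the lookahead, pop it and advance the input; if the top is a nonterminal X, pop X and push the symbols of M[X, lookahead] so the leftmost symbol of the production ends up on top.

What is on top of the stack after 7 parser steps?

S

step 1: stack=$ P  input=a c e b a $  — expand P ::= a U a S
step 2: stack=$ S a U a  input=a c e b a $  — match a
step 3: stack=$ S a U  input=c e b a $  — expand U ::= c e b
step 4: stack=$ S a b e c  input=c e b a $  — match c
step 5: stack=$ S a b e  input=e b a $  — match e
step 6: stack=$ S a b  input=b a $  — match b
step 7: stack=$ S a  input=a $  — match a
Stack after step 7: $ S (top = S).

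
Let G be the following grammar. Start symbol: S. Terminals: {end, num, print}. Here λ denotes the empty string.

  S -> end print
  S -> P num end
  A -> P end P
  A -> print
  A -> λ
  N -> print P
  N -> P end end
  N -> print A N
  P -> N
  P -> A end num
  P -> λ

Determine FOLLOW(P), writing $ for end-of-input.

{end, num, print}

FIRST(S) = {end, num, print}  (via P num end)
FIRST(A) = {λ, end, print}  (via P end P)
FIRST(N) = {end, print}  (via P end end)
FIRST(P) = {λ, end, print}  (via N, A end num)
FOLLOW(S) includes $ since S is the start symbol.
FOLLOW(S): S appears on no right-hand side. Thus FOLLOW(S) = {$}.
FOLLOW(A): in N->print A N, A is followed by N with FIRST {end, print}; in P->A end num, A is followed by end num with FIRST {end}. Thus FOLLOW(A) = {end, print}.
FOLLOW(N): in N->print A N, the suffix after N is empty (adds nothing new); in P->N, the suffix after N is empty, so FOLLOW(N) ⊇ FOLLOW(P) = {end, num, print}. Thus FOLLOW(N) = {end, num, print}.
FOLLOW(P): in S->P num end, P is followed by num end with FIRST {num}; in A->P end P (occurrence 1), P is followed by end P with FIRST {end}; in A->P end P (occurrence 2), the suffix after P is empty, so FOLLOW(P) ⊇ FOLLOW(A) = {end, print}; in N->print P, the suffix after P is empty, so FOLLOW(P) ⊇ FOLLOW(N) = {end, num, print}; in N->P end end, P is followed by end end with FIRST {end}. Thus FOLLOW(P) = {end, num, print}.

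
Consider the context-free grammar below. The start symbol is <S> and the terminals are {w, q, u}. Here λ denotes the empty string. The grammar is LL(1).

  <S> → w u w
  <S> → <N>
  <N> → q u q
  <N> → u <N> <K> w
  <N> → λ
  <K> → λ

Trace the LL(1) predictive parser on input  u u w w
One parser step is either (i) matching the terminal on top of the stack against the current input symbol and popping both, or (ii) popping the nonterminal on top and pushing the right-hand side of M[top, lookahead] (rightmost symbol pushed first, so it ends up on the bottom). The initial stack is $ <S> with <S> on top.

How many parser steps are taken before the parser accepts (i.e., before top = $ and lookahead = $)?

step 1: stack=$ <S>  input=u u w w $  — expand <S> → <N>
step 2: stack=$ <N>  input=u u w w $  — expand <N> → u <N> <K> w
step 3: stack=$ w <K> <N> u  input=u u w w $  — match u
step 4: stack=$ w <K> <N>  input=u w w $  — expand <N> → u <N> <K> w
step 5: stack=$ w <K> w <K> <N> u  input=u w w $  — match u
step 6: stack=$ w <K> w <K> <N>  input=w w $  — expand <N> → λ
step 7: stack=$ w <K> w <K>  input=w w $  — expand <K> → λ
step 8: stack=$ w <K> w  input=w w $  — match w
step 9: stack=$ w <K>  input=w $  — expand <K> → λ
step 10: stack=$ w  input=w $  — match w
Accept reached after 10 steps.

10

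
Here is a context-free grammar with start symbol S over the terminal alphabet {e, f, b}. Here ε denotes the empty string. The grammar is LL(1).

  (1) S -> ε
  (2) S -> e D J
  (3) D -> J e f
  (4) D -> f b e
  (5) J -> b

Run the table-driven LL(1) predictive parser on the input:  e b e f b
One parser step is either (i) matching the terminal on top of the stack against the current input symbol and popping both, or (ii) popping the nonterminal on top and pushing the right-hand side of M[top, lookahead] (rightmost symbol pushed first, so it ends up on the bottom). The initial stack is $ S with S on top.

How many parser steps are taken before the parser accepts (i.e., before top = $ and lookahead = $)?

step 1: stack=$ S  input=e b e f b $  — expand S -> e D J
step 2: stack=$ J D e  input=e b e f b $  — match e
step 3: stack=$ J D  input=b e f b $  — expand D -> J e f
step 4: stack=$ J f e J  input=b e f b $  — expand J -> b
step 5: stack=$ J f e b  input=b e f b $  — match b
step 6: stack=$ J f e  input=e f b $  — match e
step 7: stack=$ J f  input=f b $  — match f
step 8: stack=$ J  input=b $  — expand J -> b
step 9: stack=$ b  input=b $  — match b
Accept reached after 9 steps.

9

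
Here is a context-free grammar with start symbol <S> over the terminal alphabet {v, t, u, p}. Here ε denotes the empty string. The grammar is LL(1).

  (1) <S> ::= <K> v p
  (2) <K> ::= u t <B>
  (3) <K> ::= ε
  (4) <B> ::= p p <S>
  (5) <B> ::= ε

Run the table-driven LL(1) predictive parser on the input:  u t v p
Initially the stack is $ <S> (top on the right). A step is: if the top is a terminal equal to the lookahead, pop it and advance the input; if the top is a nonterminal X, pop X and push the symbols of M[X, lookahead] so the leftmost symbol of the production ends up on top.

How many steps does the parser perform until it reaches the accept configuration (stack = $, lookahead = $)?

step 1: stack=$ <S>  input=u t v p $  — expand <S> ::= <K> v p
step 2: stack=$ p v <K>  input=u t v p $  — expand <K> ::= u t <B>
step 3: stack=$ p v <B> t u  input=u t v p $  — match u
step 4: stack=$ p v <B> t  input=t v p $  — match t
step 5: stack=$ p v <B>  input=v p $  — expand <B> ::= ε
step 6: stack=$ p v  input=v p $  — match v
step 7: stack=$ p  input=p $  — match p
Accept reached after 7 steps.

7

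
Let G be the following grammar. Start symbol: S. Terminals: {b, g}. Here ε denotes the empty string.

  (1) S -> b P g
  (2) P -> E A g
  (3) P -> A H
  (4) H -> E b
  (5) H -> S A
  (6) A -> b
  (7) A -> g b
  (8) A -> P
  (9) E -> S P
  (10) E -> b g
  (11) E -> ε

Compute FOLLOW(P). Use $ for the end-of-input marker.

{b, g}

FIRST(S): from S->b P g we get {b}. So FIRST(S) = {b}.
FIRST(E): from E->S P we get {b}; from E->b g we get {b}; from E->ε we get {ε}. So FIRST(E) = {ε, b}.
FIRST(H): from H->E b we get {b}; from H->S A we get {b}. So FIRST(H) = {b}.
FIRST(P): from P->E A g we get {b, g}; from P->A H we get {b, g}. So FIRST(P) = {b, g}.
FIRST(A): from A->b we get {b}; from A->g b we get {g}; from A->P we get {b, g}. So FIRST(A) = {b, g}.
FOLLOW(S) includes $ since S is the start symbol.
FOLLOW(S): in H->S A, S is followed by A with FIRST {b, g}; in E->S P, S is followed by P with FIRST {b, g}. Thus FOLLOW(S) = {$, b, g}.
FOLLOW(E): in P->E A g, E is followed by A g with FIRST {b, g}; in H->E b, E is followed by b with FIRST {b}. Thus FOLLOW(E) = {b, g}.
FOLLOW(P): in S->b P g, P is followed by g with FIRST {g}; in A->P, the suffix after P is empty, so FOLLOW(P) ⊇ FOLLOW(A) = {b, g}; in E->S P, the suffix after P is empty, so FOLLOW(P) ⊇ FOLLOW(E) = {b, g}. Thus FOLLOW(P) = {b, g}.
FOLLOW(H): in P->A H, the suffix after H is empty, so FOLLOW(H) ⊇ FOLLOW(P) = {b, g}. Thus FOLLOW(H) = {b, g}.
FOLLOW(A): in P->E A g, A is followed by g with FIRST {g}; in P->A H, A is followed by H with FIRST {b}; in H->S A, the suffix after A is empty, so FOLLOW(A) ⊇ FOLLOW(H) = {b, g}. Thus FOLLOW(A) = {b, g}.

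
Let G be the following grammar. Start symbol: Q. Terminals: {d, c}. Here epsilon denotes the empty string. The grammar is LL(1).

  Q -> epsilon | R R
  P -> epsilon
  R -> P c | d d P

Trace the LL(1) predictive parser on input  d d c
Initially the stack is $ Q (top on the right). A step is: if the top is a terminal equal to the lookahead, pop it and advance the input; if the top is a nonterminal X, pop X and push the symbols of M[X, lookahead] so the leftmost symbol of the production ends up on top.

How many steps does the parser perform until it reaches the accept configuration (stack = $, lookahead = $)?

     Stack      Input    Action
  1  $ Q        d d c $  expand Q -> R R
  2  $ R R      d d c $  expand R -> d d P
  3  $ R P d d  d d c $  match d
  4  $ R P d    d c $    match d
  5  $ R P      c $      expand P -> epsilon
  6  $ R        c $      expand R -> P c
  7  $ c P      c $      expand P -> epsilon
  8  $ c        c $      match c
Accept reached after 8 steps.

8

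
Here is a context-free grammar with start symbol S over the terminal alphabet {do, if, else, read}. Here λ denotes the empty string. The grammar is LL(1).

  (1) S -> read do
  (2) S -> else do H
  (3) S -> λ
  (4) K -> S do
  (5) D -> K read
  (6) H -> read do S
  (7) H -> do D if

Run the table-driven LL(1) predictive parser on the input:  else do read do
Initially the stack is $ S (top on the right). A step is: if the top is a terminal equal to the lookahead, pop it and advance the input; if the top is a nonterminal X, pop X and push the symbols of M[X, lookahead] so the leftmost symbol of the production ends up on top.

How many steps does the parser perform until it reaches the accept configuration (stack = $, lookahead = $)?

7

     Stack        Input              Action
  1  $ S          else do read do $  expand S -> else do H
  2  $ H do else  else do read do $  match else
  3  $ H do       do read do $       match do
  4  $ H          read do $          expand H -> read do S
  5  $ S do read  read do $          match read
  6  $ S do       do $               match do
  7  $ S          $                  expand S -> λ
Accept reached after 7 steps.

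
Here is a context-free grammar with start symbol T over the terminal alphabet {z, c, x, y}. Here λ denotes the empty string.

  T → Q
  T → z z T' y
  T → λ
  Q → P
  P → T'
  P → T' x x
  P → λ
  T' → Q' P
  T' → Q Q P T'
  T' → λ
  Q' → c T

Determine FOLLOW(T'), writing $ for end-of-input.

FIRST(Q') = {c}
FIRST(T) = {λ, c, x, z}  (via Q)
FIRST(Q) = {λ, c, x}  (via P)
FIRST(P) = {λ, c, x}  (via T', T' x x)
FIRST(T') = {λ, c, x}  (via Q' P, Q Q P T')
FOLLOW(T) includes $ since T is the start symbol.
FOLLOW(T): in Q'→c T, the suffix after T is empty, so FOLLOW(T) ⊇ FOLLOW(Q') = {$, c, x, y}. Thus FOLLOW(T) = {$, c, x, y}.
FOLLOW(Q): in T→Q, the suffix after Q is empty, so FOLLOW(Q) ⊇ FOLLOW(T) = {$, c, x, y}; in T'→Q Q P T' (occurrence 1), Q is followed by Q P T' with FIRST {λ, c, x}; in T'→Q Q P T' (occurrence 1), the suffix after Q is nullable, so FOLLOW(Q) ⊇ FOLLOW(T') = {$, c, x, y}; in T'→Q Q P T' (occurrence 2), Q is followed by P T' with FIRST {λ, c, x}; in T'→Q Q P T' (occurrence 2), the suffix after Q is nullable, so FOLLOW(Q) ⊇ FOLLOW(T') = {$, c, x, y}. Thus FOLLOW(Q) = {$, c, x, y}.
FOLLOW(P): in Q→P, the suffix after P is empty, so FOLLOW(P) ⊇ FOLLOW(Q) = {$, c, x, y}; in T'→Q' P, the suffix after P is empty, so FOLLOW(P) ⊇ FOLLOW(T') = {$, c, x, y}; in T'→Q Q P T', P is followed by T' with FIRST {λ, c, x}; in T'→Q Q P T', the suffix after P is nullable, so FOLLOW(P) ⊇ FOLLOW(T') = {$, c, x, y}. Thus FOLLOW(P) = {$, c, x, y}.
FOLLOW(T'): in T→z z T' y, T' is followed by y with FIRST {y}; in P→T', the suffix after T' is empty, so FOLLOW(T') ⊇ FOLLOW(P) = {$, c, x, y}; in P→T' x x, T' is followed by x x with FIRST {x}; in T'→Q Q P T', the suffix after T' is empty (adds nothing new). Thus FOLLOW(T') = {$, c, x, y}.
FOLLOW(Q'): in T'→Q' P, Q' is followed by P with FIRST {λ, c, x}; in T'→Q' P, the suffix after Q' is nullable, so FOLLOW(Q') ⊇ FOLLOW(T') = {$, c, x, y}. Thus FOLLOW(Q') = {$, c, x, y}.

{$, c, x, y}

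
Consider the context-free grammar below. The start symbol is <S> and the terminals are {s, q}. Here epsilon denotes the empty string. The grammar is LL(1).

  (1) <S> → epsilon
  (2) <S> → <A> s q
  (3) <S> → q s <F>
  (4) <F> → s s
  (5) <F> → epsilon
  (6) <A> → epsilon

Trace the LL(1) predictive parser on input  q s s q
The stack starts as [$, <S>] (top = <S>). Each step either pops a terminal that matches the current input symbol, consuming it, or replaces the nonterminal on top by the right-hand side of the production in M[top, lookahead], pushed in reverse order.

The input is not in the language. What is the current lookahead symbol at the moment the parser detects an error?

q

     Stack      Input      Action
  1  $ <S>      q s s q $  expand <S> → q s <F>
  2  $ <F> s q  q s s q $  match q
  3  $ <F> s    s s q $    match s
  4  $ <F>      s q $      expand <F> → s s
  5  $ s s      s q $      match s
  6  $ s        q $        error: top is terminal s but lookahead is q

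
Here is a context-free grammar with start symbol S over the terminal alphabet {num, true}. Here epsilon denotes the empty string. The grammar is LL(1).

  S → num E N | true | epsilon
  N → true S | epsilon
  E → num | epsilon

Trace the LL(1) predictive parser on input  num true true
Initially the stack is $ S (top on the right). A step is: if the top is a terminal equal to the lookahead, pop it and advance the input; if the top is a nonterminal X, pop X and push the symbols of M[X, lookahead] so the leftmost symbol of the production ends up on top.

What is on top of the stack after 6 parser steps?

step 1: stack=$ S  input=num true true $  — expand S → num E N
step 2: stack=$ N E num  input=num true true $  — match num
step 3: stack=$ N E  input=true true $  — expand E → epsilon
step 4: stack=$ N  input=true true $  — expand N → true S
step 5: stack=$ S true  input=true true $  — match true
step 6: stack=$ S  input=true $  — expand S → true
Stack after step 6: $ true (top = true).

true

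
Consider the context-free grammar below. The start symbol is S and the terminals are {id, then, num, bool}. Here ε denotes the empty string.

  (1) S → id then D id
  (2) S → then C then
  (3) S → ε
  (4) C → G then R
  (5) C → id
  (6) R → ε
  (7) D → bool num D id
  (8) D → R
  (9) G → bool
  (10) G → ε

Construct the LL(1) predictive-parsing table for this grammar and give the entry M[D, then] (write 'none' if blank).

none

FIRST(S) = {ε, id, then}
FIRST(R) = {ε}
FIRST(G) = {ε, bool}
FIRST(C) = {bool, id, then}  (via G then R)
FIRST(D) = {ε, bool}  (via R)
FOLLOW(S) includes $ since S is the start symbol.
FOLLOW(D): in S→id then D id, D is followed by id with FIRST {id}; in D→bool num D id, D is followed by id with FIRST {id}. Thus FOLLOW(D) = {id}.
For D → bool num D id: FIRST(bool num D id) = {bool}, so it goes in M[D, t] for t ∈ {bool}.
For D → R: FIRST(R) = {ε}, so it goes in M[D, t] for t ∈ {}; since ε ∈ FIRST, also for every t ∈ FOLLOW(D) = {id}.
None of these place a production in M[D, then].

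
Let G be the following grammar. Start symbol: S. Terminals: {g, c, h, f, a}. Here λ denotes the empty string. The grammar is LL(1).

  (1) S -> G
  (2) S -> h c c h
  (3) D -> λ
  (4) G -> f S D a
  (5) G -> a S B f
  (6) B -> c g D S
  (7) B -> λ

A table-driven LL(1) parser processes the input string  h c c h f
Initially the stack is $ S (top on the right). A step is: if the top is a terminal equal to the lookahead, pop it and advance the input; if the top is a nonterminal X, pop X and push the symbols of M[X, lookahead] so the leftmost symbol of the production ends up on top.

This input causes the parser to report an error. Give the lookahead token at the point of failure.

     Stack      Input        Action
  1  $ S        h c c h f $  expand S -> h c c h
  2  $ h c c h  h c c h f $  match h
  3  $ h c c    c c h f $    match c
  4  $ h c      c h f $      match c
  5  $ h        h f $        match h
  6  $          f $          error: stack empty but input remains

f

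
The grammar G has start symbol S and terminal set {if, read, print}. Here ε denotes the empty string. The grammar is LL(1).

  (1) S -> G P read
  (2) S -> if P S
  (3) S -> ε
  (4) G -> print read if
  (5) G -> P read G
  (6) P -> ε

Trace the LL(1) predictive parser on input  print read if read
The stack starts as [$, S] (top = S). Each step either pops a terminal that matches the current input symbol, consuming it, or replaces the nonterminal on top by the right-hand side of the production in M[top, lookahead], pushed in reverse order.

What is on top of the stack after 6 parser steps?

     Stack                   Input                 Action
  1  $ S                     print read if read $  expand S -> G P read
  2  $ read P G              print read if read $  expand G -> print read if
  3  $ read P if read print  print read if read $  match print
  4  $ read P if read        read if read $        match read
  5  $ read P if             if read $             match if
  6  $ read P                read $                expand P -> ε
Stack after step 6: $ read (top = read).

read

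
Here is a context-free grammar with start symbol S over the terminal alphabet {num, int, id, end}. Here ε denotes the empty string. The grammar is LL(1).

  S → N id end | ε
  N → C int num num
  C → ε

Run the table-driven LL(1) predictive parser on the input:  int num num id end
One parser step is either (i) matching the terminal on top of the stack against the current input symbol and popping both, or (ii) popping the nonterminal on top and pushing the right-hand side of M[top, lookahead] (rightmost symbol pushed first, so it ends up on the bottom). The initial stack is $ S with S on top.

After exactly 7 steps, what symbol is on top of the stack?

step 1: stack=$ S  input=int num num id end $  — expand S → N id end
step 2: stack=$ end id N  input=int num num id end $  — expand N → C int num num
step 3: stack=$ end id num num int C  input=int num num id end $  — expand C → ε
step 4: stack=$ end id num num int  input=int num num id end $  — match int
step 5: stack=$ end id num num  input=num num id end $  — match num
step 6: stack=$ end id num  input=num id end $  — match num
step 7: stack=$ end id  input=id end $  — match id
Stack after step 7: $ end (top = end).

end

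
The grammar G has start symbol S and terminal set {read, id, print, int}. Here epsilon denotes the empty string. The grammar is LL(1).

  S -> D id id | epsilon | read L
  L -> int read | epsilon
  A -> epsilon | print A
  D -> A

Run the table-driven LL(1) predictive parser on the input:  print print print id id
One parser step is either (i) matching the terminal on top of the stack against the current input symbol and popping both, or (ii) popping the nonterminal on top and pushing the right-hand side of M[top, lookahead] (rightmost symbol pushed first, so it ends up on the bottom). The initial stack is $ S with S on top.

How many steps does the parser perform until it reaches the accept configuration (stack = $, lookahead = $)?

11

      Stack            Input                      Action
   1  $ S              print print print id id $  expand S -> D id id
   2  $ id id D        print print print id id $  expand D -> A
   3  $ id id A        print print print id id $  expand A -> print A
   4  $ id id A print  print print print id id $  match print
   5  $ id id A        print print id id $        expand A -> print A
   6  $ id id A print  print print id id $        match print
   7  $ id id A        print id id $              expand A -> print A
   8  $ id id A print  print id id $              match print
   9  $ id id A        id id $                    expand A -> epsilon
  10  $ id id          id id $                    match id
  11  $ id             id $                       match id
Accept reached after 11 steps.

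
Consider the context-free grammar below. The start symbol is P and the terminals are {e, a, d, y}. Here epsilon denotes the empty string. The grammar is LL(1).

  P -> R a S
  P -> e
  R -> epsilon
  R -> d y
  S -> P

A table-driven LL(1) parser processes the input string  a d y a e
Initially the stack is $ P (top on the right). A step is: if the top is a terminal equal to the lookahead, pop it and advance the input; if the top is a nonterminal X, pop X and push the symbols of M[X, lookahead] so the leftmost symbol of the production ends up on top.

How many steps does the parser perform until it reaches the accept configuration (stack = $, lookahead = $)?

12

      Stack      Input        Action
   1  $ P        a d y a e $  expand P -> R a S
   2  $ S a R    a d y a e $  expand R -> epsilon
   3  $ S a      a d y a e $  match a
   4  $ S        d y a e $    expand S -> P
   5  $ P        d y a e $    expand P -> R a S
   6  $ S a R    d y a e $    expand R -> d y
   7  $ S a y d  d y a e $    match d
   8  $ S a y    y a e $      match y
   9  $ S a      a e $        match a
  10  $ S        e $          expand S -> P
  11  $ P        e $          expand P -> e
  12  $ e        e $          match e
Accept reached after 12 steps.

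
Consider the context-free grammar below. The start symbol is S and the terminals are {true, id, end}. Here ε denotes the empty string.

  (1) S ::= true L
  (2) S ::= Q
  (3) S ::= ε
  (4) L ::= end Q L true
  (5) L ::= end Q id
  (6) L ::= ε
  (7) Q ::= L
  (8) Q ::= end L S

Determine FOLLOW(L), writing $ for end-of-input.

{$, end, id, true}

FIRST(L): from L::=end Q L true we get {end}; from L::=end Q id we get {end}; from L::=ε we get {ε}. So FIRST(L) = {ε, end}.
FIRST(Q): from Q::=L we get {ε, end}; from Q::=end L S we get {end}. So FIRST(Q) = {ε, end}.
FIRST(S): from S::=true L we get {true}; from S::=Q we get {ε, end}; from S::=ε we get {ε}. So FIRST(S) = {ε, end, true}.
FOLLOW(S) includes $ since S is the start symbol.
FOLLOW(S): in Q::=end L S, the suffix after S is empty, so FOLLOW(S) ⊇ FOLLOW(Q) = {$, end, id, true}. Thus FOLLOW(S) = {$, end, id, true}.
FOLLOW(Q): in S::=Q, the suffix after Q is empty, so FOLLOW(Q) ⊇ FOLLOW(S) = {$, end, id, true}; in L::=end Q L true, Q is followed by L true with FIRST {end, true}; in L::=end Q id, Q is followed by id with FIRST {id}. Thus FOLLOW(Q) = {$, end, id, true}.
FOLLOW(L): in S::=true L, the suffix after L is empty, so FOLLOW(L) ⊇ FOLLOW(S) = {$, end, id, true}; in L::=end Q L true, L is followed by true with FIRST {true}; in Q::=L, the suffix after L is empty, so FOLLOW(L) ⊇ FOLLOW(Q) = {$, end, id, true}; in Q::=end L S, L is followed by S with FIRST {ε, end, true}; in Q::=end L S, the suffix after L is nullable, so FOLLOW(L) ⊇ FOLLOW(Q) = {$, end, id, true}. Thus FOLLOW(L) = {$, end, id, true}.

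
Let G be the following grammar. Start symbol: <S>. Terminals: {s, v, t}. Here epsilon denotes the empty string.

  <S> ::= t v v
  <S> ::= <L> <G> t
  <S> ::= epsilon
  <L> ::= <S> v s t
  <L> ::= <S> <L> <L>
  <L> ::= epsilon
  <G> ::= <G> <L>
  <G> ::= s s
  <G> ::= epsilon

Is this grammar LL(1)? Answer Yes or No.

No

FIRST(<S>) = {epsilon, s, t, v}
FIRST(<L>) = {epsilon, s, t, v}
FIRST(<G>) = {epsilon, s, t, v}
FOLLOW(<S>) = {$, s, t, v}
FOLLOW(<L>) = {s, t, v}
FOLLOW(<G>) = {s, t, v}
Cell M[<G>, s] receives both <G> ::= <G> <L> and <G> ::= s s and <G> ::= epsilon — the grammar is not LL(1).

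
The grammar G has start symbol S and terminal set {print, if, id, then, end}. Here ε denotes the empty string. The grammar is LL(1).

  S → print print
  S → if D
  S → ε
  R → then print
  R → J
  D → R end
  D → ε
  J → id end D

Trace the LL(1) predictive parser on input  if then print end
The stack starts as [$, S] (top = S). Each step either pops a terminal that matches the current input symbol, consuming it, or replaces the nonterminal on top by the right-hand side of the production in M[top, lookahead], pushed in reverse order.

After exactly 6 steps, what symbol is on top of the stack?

end

     Stack             Input                Action
  1  $ S               if then print end $  expand S → if D
  2  $ D if            if then print end $  match if
  3  $ D               then print end $     expand D → R end
  4  $ end R           then print end $     expand R → then print
  5  $ end print then  then print end $     match then
  6  $ end print       print end $          match print
Stack after step 6: $ end (top = end).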